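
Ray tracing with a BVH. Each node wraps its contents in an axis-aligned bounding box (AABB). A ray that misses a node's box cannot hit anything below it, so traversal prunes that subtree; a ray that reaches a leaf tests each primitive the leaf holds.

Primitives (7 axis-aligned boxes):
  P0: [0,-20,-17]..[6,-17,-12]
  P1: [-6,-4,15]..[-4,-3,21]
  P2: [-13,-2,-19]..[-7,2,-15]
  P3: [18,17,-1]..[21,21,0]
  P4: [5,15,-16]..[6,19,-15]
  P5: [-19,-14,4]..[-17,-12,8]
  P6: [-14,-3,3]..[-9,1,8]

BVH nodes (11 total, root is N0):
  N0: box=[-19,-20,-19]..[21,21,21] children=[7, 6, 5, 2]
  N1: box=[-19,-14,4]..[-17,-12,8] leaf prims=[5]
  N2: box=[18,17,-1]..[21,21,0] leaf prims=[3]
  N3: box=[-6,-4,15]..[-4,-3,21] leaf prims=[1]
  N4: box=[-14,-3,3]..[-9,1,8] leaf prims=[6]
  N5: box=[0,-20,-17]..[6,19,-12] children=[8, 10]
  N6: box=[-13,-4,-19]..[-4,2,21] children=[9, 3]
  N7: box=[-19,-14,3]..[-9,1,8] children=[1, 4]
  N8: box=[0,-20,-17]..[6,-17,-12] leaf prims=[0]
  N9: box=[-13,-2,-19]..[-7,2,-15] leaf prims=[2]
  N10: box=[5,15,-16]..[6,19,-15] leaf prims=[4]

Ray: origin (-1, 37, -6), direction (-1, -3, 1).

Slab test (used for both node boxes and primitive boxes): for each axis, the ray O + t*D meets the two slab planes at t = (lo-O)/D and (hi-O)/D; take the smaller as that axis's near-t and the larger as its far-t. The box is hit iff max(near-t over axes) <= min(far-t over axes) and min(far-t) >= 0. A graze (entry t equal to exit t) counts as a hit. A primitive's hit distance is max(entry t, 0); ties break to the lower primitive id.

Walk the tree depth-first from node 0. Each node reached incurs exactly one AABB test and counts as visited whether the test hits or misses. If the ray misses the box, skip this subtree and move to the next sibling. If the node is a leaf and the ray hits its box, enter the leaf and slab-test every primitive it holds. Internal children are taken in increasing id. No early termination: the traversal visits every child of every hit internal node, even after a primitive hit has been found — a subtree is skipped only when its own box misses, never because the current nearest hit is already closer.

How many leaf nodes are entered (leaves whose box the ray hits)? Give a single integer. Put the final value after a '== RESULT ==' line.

Trace the traversal:
N0 x:[-22,18] y:[16/3,19] z:[-13,27] -> hit [16/3,18], descend [2, 5, 6, 7]
  N2 x:[-22,-19] y:[16/3,20/3] z:[5,6] -> miss, prune
  N5 x:[-7,-1] y:[6,19] z:[-11,-6] -> miss, prune
  N6 x:[3,12] y:[35/3,41/3] z:[-13,27] -> hit [35/3,12], descend [3, 9]
    N3 x:[3,5] y:[40/3,41/3] z:[21,27] -> miss, prune
    N9 x:[6,12] y:[35/3,13] z:[-13,-9] -> miss, prune
  N7 x:[8,18] y:[12,17] z:[9,14] -> hit [12,14], descend [1, 4]
    N1 x:[16,18] y:[49/3,17] z:[10,14] -> miss, prune
    N4 x:[8,13] y:[12,40/3] z:[9,14] -> hit [12,13] leaf, test {P6@t=12}

Summary -> nodes [0, 2, 5, 6, 3, 9, 7, 1, 4]; box-tests=9; leaf-entries=1; first=P6

== RESULT ==
1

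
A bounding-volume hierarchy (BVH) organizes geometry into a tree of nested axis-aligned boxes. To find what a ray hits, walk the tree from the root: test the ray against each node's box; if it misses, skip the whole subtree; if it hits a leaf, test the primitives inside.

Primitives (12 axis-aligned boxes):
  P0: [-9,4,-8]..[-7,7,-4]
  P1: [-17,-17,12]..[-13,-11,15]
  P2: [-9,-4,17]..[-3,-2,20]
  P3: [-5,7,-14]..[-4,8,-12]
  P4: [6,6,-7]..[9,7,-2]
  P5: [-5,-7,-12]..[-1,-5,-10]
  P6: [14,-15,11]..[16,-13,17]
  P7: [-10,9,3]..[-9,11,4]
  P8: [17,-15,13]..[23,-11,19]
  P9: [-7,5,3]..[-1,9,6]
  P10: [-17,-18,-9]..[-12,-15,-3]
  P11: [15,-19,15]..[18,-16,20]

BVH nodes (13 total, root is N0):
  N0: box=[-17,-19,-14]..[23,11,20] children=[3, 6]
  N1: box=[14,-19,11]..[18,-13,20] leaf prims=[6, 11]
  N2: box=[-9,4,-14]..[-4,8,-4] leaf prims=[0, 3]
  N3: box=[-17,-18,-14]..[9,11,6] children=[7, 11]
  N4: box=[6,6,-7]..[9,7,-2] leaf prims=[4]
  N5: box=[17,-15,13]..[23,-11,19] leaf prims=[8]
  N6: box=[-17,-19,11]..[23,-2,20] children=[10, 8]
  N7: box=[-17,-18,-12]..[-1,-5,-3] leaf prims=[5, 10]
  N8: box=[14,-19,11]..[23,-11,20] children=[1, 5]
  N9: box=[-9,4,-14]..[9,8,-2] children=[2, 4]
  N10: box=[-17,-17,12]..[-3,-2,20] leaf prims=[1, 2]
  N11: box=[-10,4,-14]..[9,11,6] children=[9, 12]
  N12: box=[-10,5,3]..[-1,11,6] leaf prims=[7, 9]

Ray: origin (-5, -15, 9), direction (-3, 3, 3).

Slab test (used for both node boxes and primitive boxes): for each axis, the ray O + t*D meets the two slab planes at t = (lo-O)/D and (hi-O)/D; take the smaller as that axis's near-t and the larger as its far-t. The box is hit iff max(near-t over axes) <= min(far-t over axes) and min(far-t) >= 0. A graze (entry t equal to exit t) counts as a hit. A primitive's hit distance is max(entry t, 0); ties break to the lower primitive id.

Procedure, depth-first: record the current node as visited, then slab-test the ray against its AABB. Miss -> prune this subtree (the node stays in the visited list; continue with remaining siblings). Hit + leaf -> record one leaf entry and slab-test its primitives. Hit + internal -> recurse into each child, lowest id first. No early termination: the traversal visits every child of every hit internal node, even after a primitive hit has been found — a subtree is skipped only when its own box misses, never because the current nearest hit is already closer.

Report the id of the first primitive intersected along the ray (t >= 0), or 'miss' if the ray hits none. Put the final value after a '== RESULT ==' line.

Traverse from the root:
N0 x:[-28/3,4] y:[-4/3,26/3] z:[-23/3,11/3] -> hit [-4/3,11/3], descend [3, 6]
  N3 x:[-14/3,4] y:[-1,26/3] z:[-23/3,-1] -> miss, prune
  N6 x:[-28/3,4] y:[-4/3,13/3] z:[2/3,11/3] -> hit [2/3,11/3], descend [8, 10]
    N8 x:[-28/3,-19/3] y:[-4/3,4/3] z:[2/3,11/3] -> miss, prune
    N10 x:[-2/3,4] y:[-2/3,13/3] z:[1,11/3] -> hit [1,11/3] leaf, test {P1(miss), P2(miss)}

Summary -> nodes [0, 3, 6, 8, 10]; box-tests=5; leaf-entries=1; first=miss

== RESULT ==
miss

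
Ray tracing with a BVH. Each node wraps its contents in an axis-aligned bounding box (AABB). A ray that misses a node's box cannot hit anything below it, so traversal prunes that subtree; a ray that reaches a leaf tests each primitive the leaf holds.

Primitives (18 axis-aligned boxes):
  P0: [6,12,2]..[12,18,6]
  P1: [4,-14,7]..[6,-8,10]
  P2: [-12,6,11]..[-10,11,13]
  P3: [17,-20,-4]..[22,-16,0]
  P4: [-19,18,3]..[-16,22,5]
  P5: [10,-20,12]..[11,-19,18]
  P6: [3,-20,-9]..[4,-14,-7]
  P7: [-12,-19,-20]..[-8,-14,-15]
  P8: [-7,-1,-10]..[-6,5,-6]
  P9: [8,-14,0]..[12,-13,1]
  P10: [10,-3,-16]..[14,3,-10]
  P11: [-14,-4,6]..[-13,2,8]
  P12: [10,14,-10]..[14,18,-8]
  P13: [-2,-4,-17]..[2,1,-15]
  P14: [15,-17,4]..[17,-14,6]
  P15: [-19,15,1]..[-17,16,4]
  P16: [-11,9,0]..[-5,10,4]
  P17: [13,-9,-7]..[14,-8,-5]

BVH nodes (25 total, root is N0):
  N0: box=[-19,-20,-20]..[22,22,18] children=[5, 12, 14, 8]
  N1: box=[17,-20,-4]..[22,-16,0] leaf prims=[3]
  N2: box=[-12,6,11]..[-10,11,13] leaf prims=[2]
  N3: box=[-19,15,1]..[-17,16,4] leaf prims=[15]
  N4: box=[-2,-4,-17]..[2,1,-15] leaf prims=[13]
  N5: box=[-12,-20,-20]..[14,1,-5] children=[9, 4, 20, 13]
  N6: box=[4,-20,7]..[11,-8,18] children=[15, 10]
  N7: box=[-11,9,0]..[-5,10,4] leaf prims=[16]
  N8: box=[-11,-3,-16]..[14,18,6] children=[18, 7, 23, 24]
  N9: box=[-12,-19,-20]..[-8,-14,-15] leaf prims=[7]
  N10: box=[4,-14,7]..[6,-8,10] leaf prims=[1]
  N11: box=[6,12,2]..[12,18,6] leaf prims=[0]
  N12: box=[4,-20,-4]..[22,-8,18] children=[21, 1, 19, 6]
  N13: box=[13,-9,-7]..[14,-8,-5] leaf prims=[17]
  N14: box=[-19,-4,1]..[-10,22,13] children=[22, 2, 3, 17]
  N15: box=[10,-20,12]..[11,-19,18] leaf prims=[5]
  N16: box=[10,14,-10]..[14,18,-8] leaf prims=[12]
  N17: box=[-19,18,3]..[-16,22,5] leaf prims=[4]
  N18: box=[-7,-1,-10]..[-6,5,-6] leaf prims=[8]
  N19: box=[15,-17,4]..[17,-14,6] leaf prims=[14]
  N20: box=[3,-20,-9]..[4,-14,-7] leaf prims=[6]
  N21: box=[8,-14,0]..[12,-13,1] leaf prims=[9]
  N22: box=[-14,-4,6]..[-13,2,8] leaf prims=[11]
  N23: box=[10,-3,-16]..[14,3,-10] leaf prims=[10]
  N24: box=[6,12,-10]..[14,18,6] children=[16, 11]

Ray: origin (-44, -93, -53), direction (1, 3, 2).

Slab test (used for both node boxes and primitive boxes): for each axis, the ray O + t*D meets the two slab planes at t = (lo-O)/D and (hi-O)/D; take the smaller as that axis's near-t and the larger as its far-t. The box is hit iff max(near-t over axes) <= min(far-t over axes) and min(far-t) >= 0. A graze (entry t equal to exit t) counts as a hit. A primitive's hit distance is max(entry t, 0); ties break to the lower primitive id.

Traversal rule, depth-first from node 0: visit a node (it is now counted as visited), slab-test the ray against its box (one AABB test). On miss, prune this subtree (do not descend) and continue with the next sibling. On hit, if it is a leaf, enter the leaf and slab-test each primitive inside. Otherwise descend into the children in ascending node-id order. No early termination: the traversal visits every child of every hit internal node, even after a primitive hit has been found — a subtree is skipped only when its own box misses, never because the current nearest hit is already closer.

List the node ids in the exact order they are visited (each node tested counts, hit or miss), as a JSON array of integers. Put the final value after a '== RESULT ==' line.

Walk:
N0 x:[25,66] y:[73/3,115/3] z:[33/2,71/2] -> hit [25,71/2], descend [5, 8, 12, 14]
  N5 x:[32,58] y:[73/3,94/3] z:[33/2,24] -> miss, prune
  N8 x:[33,58] y:[30,37] z:[37/2,59/2] -> miss, prune
  N12 x:[48,66] y:[73/3,85/3] z:[49/2,71/2] -> miss, prune
  N14 x:[25,34] y:[89/3,115/3] z:[27,33] -> hit [89/3,33], descend [2, 3, 17, 22]
    N2 x:[32,34] y:[33,104/3] z:[32,33] -> hit [33,33] leaf, test {P2@t=33}
    N3 x:[25,27] y:[36,109/3] z:[27,57/2] -> miss, prune
    N17 x:[25,28] y:[37,115/3] z:[28,29] -> miss, prune
    N22 x:[30,31] y:[89/3,95/3] z:[59/2,61/2] -> hit [30,61/2] leaf, test {P11@t=30}

Visited [0, 5, 8, 12, 14, 2, 3, 17, 22]. Tests: 9 box, 2 leaf. Nearest: P11.

== RESULT ==
[0, 5, 8, 12, 14, 2, 3, 17, 22]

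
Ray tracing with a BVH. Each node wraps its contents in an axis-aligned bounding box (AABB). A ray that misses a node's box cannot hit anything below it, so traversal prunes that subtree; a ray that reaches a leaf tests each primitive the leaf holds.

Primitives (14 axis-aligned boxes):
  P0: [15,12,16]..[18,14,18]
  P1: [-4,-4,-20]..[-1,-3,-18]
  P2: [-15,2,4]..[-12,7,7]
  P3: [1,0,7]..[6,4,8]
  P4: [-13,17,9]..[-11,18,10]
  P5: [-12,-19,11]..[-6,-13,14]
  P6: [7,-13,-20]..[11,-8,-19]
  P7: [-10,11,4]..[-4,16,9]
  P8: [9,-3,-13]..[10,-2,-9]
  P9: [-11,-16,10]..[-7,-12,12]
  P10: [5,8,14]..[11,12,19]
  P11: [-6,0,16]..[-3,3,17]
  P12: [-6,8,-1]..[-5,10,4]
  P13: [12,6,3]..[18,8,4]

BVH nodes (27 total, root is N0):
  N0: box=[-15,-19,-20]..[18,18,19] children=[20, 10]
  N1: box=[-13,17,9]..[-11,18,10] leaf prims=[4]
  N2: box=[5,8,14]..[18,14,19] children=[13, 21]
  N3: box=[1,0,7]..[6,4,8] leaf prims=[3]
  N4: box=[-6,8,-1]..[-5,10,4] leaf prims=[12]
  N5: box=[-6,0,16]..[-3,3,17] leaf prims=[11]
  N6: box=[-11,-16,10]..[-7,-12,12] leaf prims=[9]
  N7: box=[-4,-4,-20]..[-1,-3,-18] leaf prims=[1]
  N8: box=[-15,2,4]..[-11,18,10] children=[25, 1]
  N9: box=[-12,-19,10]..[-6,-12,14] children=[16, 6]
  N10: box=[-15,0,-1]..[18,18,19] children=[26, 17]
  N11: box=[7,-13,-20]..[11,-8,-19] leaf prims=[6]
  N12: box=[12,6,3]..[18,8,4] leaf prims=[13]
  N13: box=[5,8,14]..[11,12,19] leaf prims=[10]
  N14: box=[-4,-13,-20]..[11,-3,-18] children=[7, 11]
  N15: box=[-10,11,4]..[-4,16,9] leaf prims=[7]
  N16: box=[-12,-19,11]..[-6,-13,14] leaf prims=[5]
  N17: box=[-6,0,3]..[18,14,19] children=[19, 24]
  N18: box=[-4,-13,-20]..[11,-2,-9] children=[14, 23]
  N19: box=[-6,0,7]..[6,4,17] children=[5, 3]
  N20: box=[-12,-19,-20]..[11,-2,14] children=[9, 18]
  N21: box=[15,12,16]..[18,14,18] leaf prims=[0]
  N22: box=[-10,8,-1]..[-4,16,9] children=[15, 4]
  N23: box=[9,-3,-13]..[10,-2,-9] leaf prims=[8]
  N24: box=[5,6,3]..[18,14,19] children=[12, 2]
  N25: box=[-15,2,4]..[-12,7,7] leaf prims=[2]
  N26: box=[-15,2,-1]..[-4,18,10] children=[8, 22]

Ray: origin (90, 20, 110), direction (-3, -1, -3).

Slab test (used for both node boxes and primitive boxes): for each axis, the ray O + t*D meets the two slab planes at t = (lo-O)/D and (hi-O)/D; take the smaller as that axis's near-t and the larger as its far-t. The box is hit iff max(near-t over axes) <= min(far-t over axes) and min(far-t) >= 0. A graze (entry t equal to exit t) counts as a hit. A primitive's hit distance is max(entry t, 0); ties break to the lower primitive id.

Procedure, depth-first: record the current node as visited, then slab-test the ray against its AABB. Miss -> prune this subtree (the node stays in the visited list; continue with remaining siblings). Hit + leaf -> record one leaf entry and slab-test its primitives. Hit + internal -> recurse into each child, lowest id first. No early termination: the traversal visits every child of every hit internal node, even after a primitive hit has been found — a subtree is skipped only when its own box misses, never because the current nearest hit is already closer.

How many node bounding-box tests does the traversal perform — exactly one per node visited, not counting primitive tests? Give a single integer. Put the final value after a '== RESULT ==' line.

Traverse from the root:
N0 x:[24,35] y:[2,39] z:[91/3,130/3] -> hit [91/3,35], descend [10, 20]
  N10 x:[24,35] y:[2,20] z:[91/3,37] -> miss, prune
  N20 x:[79/3,34] y:[22,39] z:[32,130/3] -> hit [32,34], descend [9, 18]
    N9 x:[32,34] y:[32,39] z:[32,100/3] -> hit [32,100/3], descend [6, 16]
      N6 x:[97/3,101/3] y:[32,36] z:[98/3,100/3] -> hit [98/3,100/3] leaf, test {P9@t=98/3}
      N16 x:[32,34] y:[33,39] z:[32,33] -> hit [33,33] leaf, test {P5@t=33}
    N18 x:[79/3,94/3] y:[22,33] z:[119/3,130/3] -> miss, prune

Summary -> nodes [0, 10, 20, 9, 6, 16, 18]; box-tests=7; leaf-entries=2; first=P9

== RESULT ==
7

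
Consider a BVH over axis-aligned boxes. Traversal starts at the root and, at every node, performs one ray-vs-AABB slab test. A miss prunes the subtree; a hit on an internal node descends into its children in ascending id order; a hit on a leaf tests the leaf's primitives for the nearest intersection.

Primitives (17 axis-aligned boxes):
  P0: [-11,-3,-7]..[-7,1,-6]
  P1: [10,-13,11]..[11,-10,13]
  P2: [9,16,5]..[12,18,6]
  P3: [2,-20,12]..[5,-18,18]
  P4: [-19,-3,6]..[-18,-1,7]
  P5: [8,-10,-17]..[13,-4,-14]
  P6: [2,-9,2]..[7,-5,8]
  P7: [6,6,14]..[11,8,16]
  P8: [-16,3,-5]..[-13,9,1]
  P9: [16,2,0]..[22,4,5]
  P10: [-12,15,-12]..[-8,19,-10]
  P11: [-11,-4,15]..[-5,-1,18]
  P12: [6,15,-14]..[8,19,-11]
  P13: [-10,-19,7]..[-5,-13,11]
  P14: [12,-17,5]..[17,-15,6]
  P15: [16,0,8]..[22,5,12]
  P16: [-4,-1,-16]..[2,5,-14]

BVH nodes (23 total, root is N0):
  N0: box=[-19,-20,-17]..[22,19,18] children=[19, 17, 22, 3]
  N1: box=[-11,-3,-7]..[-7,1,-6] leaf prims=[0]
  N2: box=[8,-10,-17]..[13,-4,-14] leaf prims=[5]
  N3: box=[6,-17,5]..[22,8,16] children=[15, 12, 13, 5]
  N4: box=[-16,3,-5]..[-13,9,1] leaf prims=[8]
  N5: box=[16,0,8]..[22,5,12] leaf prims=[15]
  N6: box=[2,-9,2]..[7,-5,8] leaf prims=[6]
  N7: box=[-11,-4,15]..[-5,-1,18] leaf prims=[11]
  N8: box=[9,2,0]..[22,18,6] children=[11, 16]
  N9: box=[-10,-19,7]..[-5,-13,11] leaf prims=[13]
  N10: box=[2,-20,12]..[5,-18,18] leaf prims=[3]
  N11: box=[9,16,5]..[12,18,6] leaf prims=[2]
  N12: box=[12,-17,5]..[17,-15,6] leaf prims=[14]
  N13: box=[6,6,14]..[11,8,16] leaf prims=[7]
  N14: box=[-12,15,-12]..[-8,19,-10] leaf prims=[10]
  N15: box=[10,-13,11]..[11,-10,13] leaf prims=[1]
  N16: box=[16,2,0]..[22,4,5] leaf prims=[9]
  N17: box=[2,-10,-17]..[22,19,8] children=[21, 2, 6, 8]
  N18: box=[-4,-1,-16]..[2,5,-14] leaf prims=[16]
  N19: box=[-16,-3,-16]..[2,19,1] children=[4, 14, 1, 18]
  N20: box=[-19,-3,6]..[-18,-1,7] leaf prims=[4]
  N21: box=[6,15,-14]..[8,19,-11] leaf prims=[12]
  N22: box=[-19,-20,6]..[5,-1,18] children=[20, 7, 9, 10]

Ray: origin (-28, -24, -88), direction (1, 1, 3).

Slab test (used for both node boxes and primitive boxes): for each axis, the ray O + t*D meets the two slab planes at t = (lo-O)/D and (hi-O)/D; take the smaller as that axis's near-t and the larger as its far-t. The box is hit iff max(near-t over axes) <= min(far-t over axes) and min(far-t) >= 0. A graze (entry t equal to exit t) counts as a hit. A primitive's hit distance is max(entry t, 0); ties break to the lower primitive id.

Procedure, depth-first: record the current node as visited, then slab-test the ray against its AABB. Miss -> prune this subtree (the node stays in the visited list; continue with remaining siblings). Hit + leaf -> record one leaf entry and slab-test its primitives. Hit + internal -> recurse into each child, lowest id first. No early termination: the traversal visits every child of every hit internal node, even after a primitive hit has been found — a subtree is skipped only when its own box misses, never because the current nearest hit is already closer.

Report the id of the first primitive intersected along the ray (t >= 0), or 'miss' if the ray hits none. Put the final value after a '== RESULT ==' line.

Trace the traversal:
N0 x:[9,50] y:[4,43] z:[71/3,106/3] -> hit [71/3,106/3], descend [3, 17, 19, 22]
  N3 x:[34,50] y:[7,32] z:[31,104/3] -> miss, prune
  N17 x:[30,50] y:[14,43] z:[71/3,32] -> hit [30,32], descend [2, 6, 8, 21]
    N2 x:[36,41] y:[14,20] z:[71/3,74/3] -> miss, prune
    N6 x:[30,35] y:[15,19] z:[30,32] -> miss, prune
    N8 x:[37,50] y:[26,42] z:[88/3,94/3] -> miss, prune
    N21 x:[34,36] y:[39,43] z:[74/3,77/3] -> miss, prune
  N19 x:[12,30] y:[21,43] z:[24,89/3] -> hit [24,89/3], descend [1, 4, 14, 18]
    N1 x:[17,21] y:[21,25] z:[27,82/3] -> miss, prune
    N4 x:[12,15] y:[27,33] z:[83/3,89/3] -> miss, prune
    N14 x:[16,20] y:[39,43] z:[76/3,26] -> miss, prune
    N18 x:[24,30] y:[23,29] z:[24,74/3] -> hit [24,74/3] leaf, test {P16@t=24}
  N22 x:[9,33] y:[4,23] z:[94/3,106/3] -> miss, prune

Visited [0, 3, 17, 2, 6, 8, 21, 19, 1, 4, 14, 18, 22]. Tests: 13 box, 1 leaf. Nearest: P16.

== RESULT ==
16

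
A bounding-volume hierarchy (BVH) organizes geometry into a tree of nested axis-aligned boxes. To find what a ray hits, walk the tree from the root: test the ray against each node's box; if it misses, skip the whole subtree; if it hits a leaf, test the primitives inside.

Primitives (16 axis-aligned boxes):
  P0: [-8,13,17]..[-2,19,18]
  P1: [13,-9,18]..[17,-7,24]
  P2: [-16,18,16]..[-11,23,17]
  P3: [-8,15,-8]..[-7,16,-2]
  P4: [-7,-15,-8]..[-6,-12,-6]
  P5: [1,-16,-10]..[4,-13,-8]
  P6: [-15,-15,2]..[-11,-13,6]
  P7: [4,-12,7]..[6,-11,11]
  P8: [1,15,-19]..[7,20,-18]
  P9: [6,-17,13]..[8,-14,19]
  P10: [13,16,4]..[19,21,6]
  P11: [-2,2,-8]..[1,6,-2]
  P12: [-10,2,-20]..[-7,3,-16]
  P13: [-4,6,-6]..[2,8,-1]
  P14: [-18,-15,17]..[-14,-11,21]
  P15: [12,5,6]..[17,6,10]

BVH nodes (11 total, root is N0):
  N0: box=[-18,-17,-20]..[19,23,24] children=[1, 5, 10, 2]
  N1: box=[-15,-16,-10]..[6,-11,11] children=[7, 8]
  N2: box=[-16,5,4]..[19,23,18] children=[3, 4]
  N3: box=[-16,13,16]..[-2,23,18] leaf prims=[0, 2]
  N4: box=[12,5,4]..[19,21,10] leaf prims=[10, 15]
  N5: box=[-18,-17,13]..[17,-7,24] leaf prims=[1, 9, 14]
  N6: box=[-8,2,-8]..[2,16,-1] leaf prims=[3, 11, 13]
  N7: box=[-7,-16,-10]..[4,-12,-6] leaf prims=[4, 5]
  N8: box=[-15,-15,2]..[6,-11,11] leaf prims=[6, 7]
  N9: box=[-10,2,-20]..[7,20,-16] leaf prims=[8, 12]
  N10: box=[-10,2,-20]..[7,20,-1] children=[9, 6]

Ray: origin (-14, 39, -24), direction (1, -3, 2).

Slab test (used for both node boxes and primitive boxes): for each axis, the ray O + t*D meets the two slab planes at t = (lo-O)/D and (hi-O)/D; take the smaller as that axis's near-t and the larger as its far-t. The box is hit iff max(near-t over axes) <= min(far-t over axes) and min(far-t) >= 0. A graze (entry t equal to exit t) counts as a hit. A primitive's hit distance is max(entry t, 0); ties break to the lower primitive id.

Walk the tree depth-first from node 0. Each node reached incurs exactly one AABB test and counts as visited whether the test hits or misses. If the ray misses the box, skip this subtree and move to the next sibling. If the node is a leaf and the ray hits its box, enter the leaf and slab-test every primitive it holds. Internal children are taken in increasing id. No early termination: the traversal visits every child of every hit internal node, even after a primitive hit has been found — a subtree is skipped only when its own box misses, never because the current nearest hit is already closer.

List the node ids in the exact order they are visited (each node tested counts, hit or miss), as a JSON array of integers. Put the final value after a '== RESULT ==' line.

Walk:
N0 x:[-4,33] y:[16/3,56/3] z:[2,24] -> hit [16/3,56/3], descend [1, 2, 5, 10]
  N1 x:[-1,20] y:[50/3,55/3] z:[7,35/2] -> hit [50/3,35/2], descend [7, 8]
    N7 x:[7,18] y:[17,55/3] z:[7,9] -> miss, prune
    N8 x:[-1,20] y:[50/3,18] z:[13,35/2] -> hit [50/3,35/2] leaf, test {P6(miss), P7(miss)}
  N2 x:[-2,33] y:[16/3,34/3] z:[14,21] -> miss, prune
  N5 x:[-4,31] y:[46/3,56/3] z:[37/2,24] -> hit [37/2,56/3] leaf, test {P1(miss), P9(miss), P14(miss)}
  N10 x:[4,21] y:[19/3,37/3] z:[2,23/2] -> hit [19/3,23/2], descend [6, 9]
    N6 x:[6,16] y:[23/3,37/3] z:[8,23/2] -> hit [8,23/2] leaf, test {P3(miss), P11(miss), P13@t=31/3}
    N9 x:[4,21] y:[19/3,37/3] z:[2,4] -> miss, prune

9 AABB tests over nodes [0, 1, 7, 8, 2, 5, 10, 6, 9]; 3 leaves entered; closest P13.

== RESULT ==
[0, 1, 7, 8, 2, 5, 10, 6, 9]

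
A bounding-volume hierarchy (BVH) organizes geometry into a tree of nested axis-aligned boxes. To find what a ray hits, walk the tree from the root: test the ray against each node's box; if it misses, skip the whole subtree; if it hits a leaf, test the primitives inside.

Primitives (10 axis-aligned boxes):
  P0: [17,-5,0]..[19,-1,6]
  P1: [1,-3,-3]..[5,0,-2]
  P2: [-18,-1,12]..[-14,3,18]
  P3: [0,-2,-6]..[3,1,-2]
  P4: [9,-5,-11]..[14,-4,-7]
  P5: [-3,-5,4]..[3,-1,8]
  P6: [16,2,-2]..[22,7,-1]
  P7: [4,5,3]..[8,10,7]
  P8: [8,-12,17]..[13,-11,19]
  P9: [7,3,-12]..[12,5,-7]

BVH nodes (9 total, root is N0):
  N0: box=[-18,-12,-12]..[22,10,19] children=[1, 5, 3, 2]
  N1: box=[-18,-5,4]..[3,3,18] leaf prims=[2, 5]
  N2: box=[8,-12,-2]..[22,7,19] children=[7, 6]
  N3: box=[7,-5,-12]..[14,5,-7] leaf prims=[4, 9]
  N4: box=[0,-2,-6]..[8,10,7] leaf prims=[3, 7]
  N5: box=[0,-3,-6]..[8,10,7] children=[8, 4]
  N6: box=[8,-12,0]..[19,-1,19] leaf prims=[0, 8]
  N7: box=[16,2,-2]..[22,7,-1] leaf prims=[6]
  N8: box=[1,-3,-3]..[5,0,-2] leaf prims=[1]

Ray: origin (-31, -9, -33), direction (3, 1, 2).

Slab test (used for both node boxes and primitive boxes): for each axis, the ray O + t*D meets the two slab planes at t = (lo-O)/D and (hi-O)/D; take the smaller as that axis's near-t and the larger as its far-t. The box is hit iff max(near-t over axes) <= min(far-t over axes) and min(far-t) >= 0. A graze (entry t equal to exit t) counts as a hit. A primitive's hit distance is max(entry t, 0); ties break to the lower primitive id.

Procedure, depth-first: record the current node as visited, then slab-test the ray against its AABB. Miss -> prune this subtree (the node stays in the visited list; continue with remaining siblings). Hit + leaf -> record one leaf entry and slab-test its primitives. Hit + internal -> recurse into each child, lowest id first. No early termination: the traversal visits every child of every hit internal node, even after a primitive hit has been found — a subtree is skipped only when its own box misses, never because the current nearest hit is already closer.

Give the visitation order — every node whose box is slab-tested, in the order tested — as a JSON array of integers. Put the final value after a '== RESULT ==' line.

Traverse from the root:
N0 x:[13/3,53/3] y:[-3,19] z:[21/2,26] -> hit [21/2,53/3], descend [1, 2, 3, 5]
  N1 x:[13/3,34/3] y:[4,12] z:[37/2,51/2] -> miss, prune
  N2 x:[13,53/3] y:[-3,16] z:[31/2,26] -> hit [31/2,16], descend [6, 7]
    N6 x:[13,50/3] y:[-3,8] z:[33/2,26] -> miss, prune
    N7 x:[47/3,53/3] y:[11,16] z:[31/2,16] -> hit [47/3,16] leaf, test {P6@t=47/3}
  N3 x:[38/3,15] y:[4,14] z:[21/2,13] -> hit [38/3,13] leaf, test {P4(miss), P9@t=38/3}
  N5 x:[31/3,13] y:[6,19] z:[27/2,20] -> miss, prune

Summary -> nodes [0, 1, 2, 6, 7, 3, 5]; box-tests=7; leaf-entries=2; first=P9

== RESULT ==
[0, 1, 2, 6, 7, 3, 5]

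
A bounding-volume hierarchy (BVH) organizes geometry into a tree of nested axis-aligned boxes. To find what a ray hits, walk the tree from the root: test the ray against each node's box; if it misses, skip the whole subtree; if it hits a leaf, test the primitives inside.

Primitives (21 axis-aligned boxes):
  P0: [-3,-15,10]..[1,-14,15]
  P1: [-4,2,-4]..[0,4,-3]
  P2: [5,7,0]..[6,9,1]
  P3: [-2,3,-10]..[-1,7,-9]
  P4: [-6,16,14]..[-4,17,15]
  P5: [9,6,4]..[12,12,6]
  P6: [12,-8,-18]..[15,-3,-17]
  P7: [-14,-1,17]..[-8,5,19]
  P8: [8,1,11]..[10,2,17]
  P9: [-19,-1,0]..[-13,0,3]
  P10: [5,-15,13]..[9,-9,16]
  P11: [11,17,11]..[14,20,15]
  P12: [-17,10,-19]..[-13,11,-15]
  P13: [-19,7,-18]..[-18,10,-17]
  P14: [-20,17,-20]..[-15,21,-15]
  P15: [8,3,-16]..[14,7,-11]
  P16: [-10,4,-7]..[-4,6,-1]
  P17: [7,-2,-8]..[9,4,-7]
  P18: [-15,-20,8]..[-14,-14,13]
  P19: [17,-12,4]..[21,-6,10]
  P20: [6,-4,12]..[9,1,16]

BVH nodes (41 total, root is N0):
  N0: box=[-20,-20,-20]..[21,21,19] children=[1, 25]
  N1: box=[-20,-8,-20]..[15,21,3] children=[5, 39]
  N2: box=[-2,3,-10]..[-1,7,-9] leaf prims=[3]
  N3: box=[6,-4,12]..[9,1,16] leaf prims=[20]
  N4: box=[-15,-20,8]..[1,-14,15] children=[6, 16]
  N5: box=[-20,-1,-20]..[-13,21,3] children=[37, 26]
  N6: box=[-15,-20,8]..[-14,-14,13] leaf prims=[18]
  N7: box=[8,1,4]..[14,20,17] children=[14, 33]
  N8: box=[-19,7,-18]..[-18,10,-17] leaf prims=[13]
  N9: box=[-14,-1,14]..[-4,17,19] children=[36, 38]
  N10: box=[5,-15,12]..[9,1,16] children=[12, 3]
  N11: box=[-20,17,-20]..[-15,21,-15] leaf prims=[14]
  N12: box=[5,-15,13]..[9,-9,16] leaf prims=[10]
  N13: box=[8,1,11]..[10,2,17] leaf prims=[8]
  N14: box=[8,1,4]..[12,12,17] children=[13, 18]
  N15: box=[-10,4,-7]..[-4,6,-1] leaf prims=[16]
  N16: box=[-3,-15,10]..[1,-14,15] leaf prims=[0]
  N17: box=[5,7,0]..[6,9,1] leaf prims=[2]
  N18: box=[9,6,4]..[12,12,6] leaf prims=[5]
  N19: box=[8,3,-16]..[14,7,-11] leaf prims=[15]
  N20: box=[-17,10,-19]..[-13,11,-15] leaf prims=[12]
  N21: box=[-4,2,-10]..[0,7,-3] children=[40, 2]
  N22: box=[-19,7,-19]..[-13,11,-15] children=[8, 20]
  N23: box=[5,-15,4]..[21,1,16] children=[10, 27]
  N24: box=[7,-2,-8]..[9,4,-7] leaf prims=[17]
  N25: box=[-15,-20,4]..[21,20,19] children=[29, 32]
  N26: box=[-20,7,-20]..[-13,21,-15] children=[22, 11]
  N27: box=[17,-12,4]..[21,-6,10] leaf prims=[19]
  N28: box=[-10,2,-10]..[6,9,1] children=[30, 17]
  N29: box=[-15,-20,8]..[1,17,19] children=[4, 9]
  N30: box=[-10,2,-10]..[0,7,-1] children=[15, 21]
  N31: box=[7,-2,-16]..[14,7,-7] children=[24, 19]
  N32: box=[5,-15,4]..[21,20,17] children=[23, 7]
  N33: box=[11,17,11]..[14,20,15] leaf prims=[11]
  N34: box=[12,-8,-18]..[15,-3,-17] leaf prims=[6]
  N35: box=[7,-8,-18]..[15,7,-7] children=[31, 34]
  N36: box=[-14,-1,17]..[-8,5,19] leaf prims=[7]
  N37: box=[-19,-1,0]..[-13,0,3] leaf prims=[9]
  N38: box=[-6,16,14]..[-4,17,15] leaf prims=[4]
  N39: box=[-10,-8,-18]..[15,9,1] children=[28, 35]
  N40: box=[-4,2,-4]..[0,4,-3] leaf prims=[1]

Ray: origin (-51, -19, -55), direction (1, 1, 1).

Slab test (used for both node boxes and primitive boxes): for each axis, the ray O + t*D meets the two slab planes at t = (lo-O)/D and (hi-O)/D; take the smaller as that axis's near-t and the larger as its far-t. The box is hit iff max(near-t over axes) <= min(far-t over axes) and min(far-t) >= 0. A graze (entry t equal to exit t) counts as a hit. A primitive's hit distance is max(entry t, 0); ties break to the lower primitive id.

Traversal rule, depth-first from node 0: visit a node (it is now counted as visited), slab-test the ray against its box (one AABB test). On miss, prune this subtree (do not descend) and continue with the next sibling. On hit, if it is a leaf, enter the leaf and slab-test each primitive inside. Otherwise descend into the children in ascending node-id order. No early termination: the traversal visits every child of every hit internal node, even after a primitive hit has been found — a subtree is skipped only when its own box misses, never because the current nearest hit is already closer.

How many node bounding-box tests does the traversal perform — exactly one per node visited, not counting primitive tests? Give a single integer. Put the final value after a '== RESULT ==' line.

Traverse from the root:
N0 x:[31,72] y:[-1,40] z:[35,74] -> hit [35,40], descend [1, 25]
  N1 x:[31,66] y:[11,40] z:[35,58] -> hit [35,40], descend [5, 39]
    N5 x:[31,38] y:[18,40] z:[35,58] -> hit [35,38], descend [26, 37]
      N26 x:[31,38] y:[26,40] z:[35,40] -> hit [35,38], descend [11, 22]
        N11 x:[31,36] y:[36,40] z:[35,40] -> hit [36,36] leaf, test {P14@t=36}
        N22 x:[32,38] y:[26,30] z:[36,40] -> miss, prune
      N37 x:[32,38] y:[18,19] z:[55,58] -> miss, prune
    N39 x:[41,66] y:[11,28] z:[37,56] -> miss, prune
  N25 x:[36,72] y:[-1,39] z:[59,74] -> miss, prune

Summary -> nodes [0, 1, 5, 26, 11, 22, 37, 39, 25]; box-tests=9; leaf-entries=1; first=P14

== RESULT ==
9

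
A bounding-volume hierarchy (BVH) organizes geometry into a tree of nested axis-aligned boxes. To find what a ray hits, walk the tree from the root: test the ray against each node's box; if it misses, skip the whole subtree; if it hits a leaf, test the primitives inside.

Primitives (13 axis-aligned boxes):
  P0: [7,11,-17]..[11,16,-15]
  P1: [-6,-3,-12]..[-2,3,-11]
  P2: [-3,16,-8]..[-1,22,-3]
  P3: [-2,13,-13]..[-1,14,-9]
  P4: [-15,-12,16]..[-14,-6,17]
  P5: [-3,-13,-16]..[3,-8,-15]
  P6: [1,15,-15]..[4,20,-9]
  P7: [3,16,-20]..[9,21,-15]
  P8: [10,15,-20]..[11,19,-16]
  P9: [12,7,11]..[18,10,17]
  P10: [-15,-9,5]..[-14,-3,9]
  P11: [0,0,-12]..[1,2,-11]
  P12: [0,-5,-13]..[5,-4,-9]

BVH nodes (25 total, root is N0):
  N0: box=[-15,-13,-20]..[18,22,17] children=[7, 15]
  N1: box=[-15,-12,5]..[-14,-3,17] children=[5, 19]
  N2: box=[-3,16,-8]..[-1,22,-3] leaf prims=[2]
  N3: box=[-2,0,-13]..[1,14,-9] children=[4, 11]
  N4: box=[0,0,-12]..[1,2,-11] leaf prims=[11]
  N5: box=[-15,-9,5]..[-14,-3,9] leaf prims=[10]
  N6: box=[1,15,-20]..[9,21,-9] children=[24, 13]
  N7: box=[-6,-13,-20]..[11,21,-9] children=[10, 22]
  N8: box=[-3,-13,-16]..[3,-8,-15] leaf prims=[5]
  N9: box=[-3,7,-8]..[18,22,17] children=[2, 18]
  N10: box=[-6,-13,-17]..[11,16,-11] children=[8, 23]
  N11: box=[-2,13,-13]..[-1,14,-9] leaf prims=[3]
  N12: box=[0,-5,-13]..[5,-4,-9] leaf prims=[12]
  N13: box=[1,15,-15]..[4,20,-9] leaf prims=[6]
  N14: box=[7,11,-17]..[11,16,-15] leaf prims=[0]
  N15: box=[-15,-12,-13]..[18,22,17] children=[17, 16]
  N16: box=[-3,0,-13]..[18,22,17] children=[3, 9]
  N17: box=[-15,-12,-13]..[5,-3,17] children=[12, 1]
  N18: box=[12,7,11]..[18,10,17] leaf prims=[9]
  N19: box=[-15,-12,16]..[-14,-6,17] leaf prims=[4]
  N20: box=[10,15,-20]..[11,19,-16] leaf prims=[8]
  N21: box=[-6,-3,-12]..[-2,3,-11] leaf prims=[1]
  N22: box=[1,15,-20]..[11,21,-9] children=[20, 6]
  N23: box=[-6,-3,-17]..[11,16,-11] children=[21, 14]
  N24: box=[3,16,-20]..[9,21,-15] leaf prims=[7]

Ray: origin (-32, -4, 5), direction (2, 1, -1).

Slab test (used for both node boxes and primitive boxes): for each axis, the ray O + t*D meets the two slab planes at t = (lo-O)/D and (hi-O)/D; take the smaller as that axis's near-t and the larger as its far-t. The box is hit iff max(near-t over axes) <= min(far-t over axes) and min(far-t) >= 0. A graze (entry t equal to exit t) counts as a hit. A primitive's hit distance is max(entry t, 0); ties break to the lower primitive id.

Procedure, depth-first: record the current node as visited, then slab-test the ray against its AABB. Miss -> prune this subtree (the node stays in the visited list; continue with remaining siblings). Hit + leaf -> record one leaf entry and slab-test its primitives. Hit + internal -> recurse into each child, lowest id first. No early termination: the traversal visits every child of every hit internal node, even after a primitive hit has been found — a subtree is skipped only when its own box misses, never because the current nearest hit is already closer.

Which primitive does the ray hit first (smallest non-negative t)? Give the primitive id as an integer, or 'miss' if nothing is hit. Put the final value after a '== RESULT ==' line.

Walk:
N0 x:[17/2,25] y:[-9,26] z:[-12,25] -> hit [17/2,25], descend [7, 15]
  N7 x:[13,43/2] y:[-9,25] z:[14,25] -> hit [14,43/2], descend [10, 22]
    N10 x:[13,43/2] y:[-9,20] z:[16,22] -> hit [16,20], descend [8, 23]
      N8 x:[29/2,35/2] y:[-9,-4] z:[20,21] -> miss, prune
      N23 x:[13,43/2] y:[1,20] z:[16,22] -> hit [16,20], descend [14, 21]
        N14 x:[39/2,43/2] y:[15,20] z:[20,22] -> hit [20,20] leaf, test {P0@t=20}
        N21 x:[13,15] y:[1,7] z:[16,17] -> miss, prune
    N22 x:[33/2,43/2] y:[19,25] z:[14,25] -> hit [19,43/2], descend [6, 20]
      N6 x:[33/2,41/2] y:[19,25] z:[14,25] -> hit [19,41/2], descend [13, 24]
        N13 x:[33/2,18] y:[19,24] z:[14,20] -> miss, prune
        N24 x:[35/2,41/2] y:[20,25] z:[20,25] -> hit [20,41/2] leaf, test {P7@t=20}
      N20 x:[21,43/2] y:[19,23] z:[21,25] -> hit [21,43/2] leaf, test {P8@t=21}
  N15 x:[17/2,25] y:[-8,26] z:[-12,18] -> hit [17/2,18], descend [16, 17]
    N16 x:[29/2,25] y:[4,26] z:[-12,18] -> hit [29/2,18], descend [3, 9]
      N3 x:[15,33/2] y:[4,18] z:[14,18] -> hit [15,33/2], descend [4, 11]
        N4 x:[16,33/2] y:[4,6] z:[16,17] -> miss, prune
        N11 x:[15,31/2] y:[17,18] z:[14,18] -> miss, prune
      N9 x:[29/2,25] y:[11,26] z:[-12,13] -> miss, prune
    N17 x:[17/2,37/2] y:[-8,1] z:[-12,18] -> miss, prune

Summary -> nodes [0, 7, 10, 8, 23, 14, 21, 22, 6, 13, 24, 20, 15, 16, 3, 4, 11, 9, 17]; box-tests=19; leaf-entries=3; first=P0

== RESULT ==
0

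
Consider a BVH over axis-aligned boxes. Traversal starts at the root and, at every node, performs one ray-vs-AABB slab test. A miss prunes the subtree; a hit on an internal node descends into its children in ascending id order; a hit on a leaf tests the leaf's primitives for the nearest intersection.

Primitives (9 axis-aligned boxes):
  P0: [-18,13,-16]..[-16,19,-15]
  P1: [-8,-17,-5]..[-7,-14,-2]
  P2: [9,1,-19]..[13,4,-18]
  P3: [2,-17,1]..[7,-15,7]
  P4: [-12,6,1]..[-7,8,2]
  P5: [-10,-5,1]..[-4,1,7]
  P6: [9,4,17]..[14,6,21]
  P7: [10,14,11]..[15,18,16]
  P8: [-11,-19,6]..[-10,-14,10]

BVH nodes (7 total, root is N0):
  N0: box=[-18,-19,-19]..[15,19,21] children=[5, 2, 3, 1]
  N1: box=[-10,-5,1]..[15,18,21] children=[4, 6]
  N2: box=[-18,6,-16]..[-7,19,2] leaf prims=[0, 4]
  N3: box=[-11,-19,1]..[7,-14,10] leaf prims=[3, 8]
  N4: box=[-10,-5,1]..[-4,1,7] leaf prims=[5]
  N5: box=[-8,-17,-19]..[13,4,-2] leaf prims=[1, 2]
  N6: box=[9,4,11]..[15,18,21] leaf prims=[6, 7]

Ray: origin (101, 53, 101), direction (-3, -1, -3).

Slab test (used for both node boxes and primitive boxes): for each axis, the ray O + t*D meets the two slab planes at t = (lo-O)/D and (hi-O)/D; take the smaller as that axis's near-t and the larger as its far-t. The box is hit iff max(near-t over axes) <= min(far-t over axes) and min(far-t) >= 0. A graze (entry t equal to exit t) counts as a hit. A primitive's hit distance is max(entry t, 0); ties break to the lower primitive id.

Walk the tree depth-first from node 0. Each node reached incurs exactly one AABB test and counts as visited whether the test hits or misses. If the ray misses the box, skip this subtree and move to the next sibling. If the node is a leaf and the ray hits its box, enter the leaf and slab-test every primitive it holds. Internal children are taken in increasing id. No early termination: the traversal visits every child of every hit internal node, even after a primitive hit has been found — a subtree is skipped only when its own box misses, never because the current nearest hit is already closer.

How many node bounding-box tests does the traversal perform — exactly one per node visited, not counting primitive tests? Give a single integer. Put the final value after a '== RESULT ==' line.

Traverse from the root:
N0 x:[86/3,119/3] y:[34,72] z:[80/3,40] -> hit [34,119/3], descend [1, 2, 3, 5]
  N1 x:[86/3,37] y:[35,58] z:[80/3,100/3] -> miss, prune
  N2 x:[36,119/3] y:[34,47] z:[33,39] -> hit [36,39] leaf, test {P0@t=39, P4(miss)}
  N3 x:[94/3,112/3] y:[67,72] z:[91/3,100/3] -> miss, prune
  N5 x:[88/3,109/3] y:[49,70] z:[103/3,40] -> miss, prune

Visited [0, 1, 2, 3, 5]. Tests: 5 box, 1 leaf. Nearest: P0.

== RESULT ==
5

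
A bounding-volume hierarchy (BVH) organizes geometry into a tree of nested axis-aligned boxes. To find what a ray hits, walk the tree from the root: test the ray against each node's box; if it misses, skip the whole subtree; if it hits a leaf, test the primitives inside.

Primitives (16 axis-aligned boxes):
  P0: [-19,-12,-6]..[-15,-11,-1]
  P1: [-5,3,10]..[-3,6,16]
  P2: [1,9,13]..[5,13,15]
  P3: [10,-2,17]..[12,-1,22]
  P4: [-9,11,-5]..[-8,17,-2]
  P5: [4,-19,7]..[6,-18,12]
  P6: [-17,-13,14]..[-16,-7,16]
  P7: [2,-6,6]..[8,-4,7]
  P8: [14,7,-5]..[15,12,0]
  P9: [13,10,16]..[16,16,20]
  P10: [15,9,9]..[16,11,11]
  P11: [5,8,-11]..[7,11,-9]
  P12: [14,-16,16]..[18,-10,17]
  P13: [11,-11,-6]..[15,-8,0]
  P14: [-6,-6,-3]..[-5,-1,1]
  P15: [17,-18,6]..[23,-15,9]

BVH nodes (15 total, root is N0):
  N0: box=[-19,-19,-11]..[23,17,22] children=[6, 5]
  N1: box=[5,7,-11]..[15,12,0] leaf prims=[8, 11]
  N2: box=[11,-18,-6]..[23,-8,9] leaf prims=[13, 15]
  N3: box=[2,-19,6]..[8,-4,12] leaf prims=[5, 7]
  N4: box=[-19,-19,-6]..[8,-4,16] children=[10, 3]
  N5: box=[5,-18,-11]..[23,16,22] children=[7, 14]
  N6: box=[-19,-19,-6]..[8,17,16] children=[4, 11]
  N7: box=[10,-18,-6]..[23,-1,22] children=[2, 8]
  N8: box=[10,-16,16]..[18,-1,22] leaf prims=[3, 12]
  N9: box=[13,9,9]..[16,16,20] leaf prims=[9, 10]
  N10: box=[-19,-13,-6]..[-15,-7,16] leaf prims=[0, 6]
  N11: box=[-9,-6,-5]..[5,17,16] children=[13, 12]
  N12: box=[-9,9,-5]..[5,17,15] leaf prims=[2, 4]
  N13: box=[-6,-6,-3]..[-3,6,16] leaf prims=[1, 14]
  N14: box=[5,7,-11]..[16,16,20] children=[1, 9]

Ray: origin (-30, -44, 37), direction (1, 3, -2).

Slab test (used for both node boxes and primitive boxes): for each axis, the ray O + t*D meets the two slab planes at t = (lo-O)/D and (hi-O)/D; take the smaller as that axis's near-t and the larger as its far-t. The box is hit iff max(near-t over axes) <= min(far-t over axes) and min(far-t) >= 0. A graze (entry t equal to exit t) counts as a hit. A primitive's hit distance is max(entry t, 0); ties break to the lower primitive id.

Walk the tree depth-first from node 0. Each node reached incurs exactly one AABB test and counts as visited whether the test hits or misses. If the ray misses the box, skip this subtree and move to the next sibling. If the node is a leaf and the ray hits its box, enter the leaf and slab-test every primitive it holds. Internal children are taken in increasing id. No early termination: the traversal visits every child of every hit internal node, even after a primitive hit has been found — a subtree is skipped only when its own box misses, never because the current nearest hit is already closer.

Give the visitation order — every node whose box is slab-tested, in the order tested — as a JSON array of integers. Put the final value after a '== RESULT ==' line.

Walk:
N0 x:[11,53] y:[25/3,61/3] z:[15/2,24] -> hit [11,61/3], descend [5, 6]
  N5 x:[35,53] y:[26/3,20] z:[15/2,24] -> miss, prune
  N6 x:[11,38] y:[25/3,61/3] z:[21/2,43/2] -> hit [11,61/3], descend [4, 11]
    N4 x:[11,38] y:[25/3,40/3] z:[21/2,43/2] -> hit [11,40/3], descend [3, 10]
      N3 x:[32,38] y:[25/3,40/3] z:[25/2,31/2] -> miss, prune
      N10 x:[11,15] y:[31/3,37/3] z:[21/2,43/2] -> hit [11,37/3] leaf, test {P0(miss), P6(miss)}
    N11 x:[21,35] y:[38/3,61/3] z:[21/2,21] -> miss, prune

7 AABB tests over nodes [0, 5, 6, 4, 3, 10, 11]; 1 leaf entered; closest miss.

== RESULT ==
[0, 5, 6, 4, 3, 10, 11]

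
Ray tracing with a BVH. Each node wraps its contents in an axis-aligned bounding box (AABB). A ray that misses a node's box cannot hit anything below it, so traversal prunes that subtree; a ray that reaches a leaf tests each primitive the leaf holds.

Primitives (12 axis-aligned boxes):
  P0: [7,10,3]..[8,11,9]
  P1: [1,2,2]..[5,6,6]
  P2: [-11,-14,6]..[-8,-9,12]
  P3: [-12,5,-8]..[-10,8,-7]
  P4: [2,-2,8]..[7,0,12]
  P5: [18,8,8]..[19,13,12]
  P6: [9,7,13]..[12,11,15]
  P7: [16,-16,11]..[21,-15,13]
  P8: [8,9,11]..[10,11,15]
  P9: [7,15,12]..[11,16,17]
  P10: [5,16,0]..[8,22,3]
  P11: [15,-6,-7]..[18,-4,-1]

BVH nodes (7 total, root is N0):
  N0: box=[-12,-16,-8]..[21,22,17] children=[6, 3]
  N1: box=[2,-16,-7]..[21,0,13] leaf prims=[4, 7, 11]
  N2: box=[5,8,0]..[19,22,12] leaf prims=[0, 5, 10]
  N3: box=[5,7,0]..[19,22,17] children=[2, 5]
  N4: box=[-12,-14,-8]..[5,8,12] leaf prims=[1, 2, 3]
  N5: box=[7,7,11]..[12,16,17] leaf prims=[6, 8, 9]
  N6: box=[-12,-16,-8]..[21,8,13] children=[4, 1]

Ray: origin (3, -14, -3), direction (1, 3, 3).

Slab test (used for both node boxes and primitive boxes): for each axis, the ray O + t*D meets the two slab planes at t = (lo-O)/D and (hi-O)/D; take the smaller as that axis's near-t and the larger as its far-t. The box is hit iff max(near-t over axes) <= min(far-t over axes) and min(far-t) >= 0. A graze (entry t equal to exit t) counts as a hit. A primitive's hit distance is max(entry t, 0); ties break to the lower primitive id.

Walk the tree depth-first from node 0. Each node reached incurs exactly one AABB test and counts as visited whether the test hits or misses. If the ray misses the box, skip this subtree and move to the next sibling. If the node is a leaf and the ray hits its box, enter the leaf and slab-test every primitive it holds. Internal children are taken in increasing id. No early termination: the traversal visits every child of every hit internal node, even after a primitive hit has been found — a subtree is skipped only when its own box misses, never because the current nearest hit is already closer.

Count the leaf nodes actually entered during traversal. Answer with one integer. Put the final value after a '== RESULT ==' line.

Walk:
N0 x:[-15,18] y:[-2/3,12] z:[-5/3,20/3] -> hit [-2/3,20/3], descend [3, 6]
  N3 x:[2,16] y:[7,12] z:[1,20/3] -> miss, prune
  N6 x:[-15,18] y:[-2/3,22/3] z:[-5/3,16/3] -> hit [-2/3,16/3], descend [1, 4]
    N1 x:[-1,18] y:[-2/3,14/3] z:[-4/3,16/3] -> hit [-2/3,14/3] leaf, test {P4@t=4, P7(miss), P11(miss)}
    N4 x:[-15,2] y:[0,22/3] z:[-5/3,5] -> hit [0,2] leaf, test {P1(miss), P2(miss), P3(miss)}

Summary -> nodes [0, 3, 6, 1, 4]; box-tests=5; leaf-entries=2; first=P4

== RESULT ==
2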